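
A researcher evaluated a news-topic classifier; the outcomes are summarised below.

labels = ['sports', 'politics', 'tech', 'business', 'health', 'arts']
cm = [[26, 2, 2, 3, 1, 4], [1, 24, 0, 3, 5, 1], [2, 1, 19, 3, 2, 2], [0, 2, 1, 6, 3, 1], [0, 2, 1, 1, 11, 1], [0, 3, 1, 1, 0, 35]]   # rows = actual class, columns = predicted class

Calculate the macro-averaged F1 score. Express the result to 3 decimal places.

Per-class F1 score (2·TP/(2·TP+FP+FN)):
  sports: TP=26, FP=1+2+0+0+0=3, FN=2+2+3+1+4=12 → 52/67 = 0.7761
  politics: TP=24, FP=2+1+2+2+3=10, FN=1+0+3+5+1=10 → 48/68 = 0.7059
  tech: TP=19, FP=2+0+1+1+1=5, FN=2+1+3+2+2=10 → 38/53 = 0.7170
  business: TP=6, FP=3+3+3+1+1=11, FN=0+2+1+3+1=7 → 12/30 = 0.4000
  health: TP=11, FP=1+5+2+3+0=11, FN=0+2+1+1+1=5 → 22/38 = 0.5789
  arts: TP=35, FP=4+1+2+1+1=9, FN=0+3+1+1+0=5 → 70/84 = 0.8333
Macro-F1 score = mean = (0.7761 + 0.7059 + 0.7170 + 0.4000 + 0.5789 + 0.8333) / 6 = 0.669

0.669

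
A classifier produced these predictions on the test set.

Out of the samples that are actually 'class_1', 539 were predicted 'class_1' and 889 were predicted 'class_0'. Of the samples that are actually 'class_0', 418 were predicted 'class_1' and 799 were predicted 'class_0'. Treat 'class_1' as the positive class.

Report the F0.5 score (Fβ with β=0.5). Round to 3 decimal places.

0.513

Fβ = (1+β²)·TP / ((1+β²)·TP + β²·FN + FP), with β²=1/4
= 1.25·539 / (1.25·539 + 0.25·889 + 418) = 0.513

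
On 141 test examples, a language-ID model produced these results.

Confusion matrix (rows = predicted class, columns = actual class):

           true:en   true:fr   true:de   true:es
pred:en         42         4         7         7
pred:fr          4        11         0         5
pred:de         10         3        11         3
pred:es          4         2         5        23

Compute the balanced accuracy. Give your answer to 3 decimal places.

0.583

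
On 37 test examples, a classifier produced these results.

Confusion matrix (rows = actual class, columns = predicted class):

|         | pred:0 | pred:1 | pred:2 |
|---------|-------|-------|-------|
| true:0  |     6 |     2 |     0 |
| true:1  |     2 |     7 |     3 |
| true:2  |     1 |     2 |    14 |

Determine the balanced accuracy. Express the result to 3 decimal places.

0.719

Balanced accuracy = mean of per-class recall.
  0: recall = 6/8 = 0.7500
  1: recall = 7/12 = 0.5833
  2: recall = 14/17 = 0.8235
Mean = (0.7500 + 0.5833 + 0.8235) / 3 = 0.719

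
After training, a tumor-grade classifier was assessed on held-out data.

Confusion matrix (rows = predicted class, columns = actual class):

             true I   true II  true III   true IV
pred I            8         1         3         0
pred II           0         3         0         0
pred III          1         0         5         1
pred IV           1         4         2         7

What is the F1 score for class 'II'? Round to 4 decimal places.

0.5455

Take TP from the diagonal, FP from the rest of the 'II' prediction marginal, FN from the rest of the 'II' actual marginal.
F1 score = 2·TP/(2·TP+FP+FN).
II: TP=3, FP=0+0+0=0, FN=1+0+4=5 → 6/11 = 0.54545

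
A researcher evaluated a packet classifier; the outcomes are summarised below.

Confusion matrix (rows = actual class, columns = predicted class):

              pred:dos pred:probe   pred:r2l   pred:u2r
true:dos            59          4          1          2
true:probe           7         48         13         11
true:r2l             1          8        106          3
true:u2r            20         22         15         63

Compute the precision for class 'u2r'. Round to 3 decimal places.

0.797

precision = TP/(TP+FP).
u2r: TP=63, FP=2+11+3=16 → 63/79 = 0.7975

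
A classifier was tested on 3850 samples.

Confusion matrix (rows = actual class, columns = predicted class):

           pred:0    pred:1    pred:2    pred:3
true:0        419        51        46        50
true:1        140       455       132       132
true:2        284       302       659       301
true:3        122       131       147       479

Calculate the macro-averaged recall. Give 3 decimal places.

0.560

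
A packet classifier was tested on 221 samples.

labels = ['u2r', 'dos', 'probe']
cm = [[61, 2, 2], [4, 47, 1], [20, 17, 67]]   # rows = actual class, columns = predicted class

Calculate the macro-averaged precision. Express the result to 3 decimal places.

0.796

Per-class precision (TP/(TP+FP)):
  u2r: TP=61, FP=4+20=24 → 61/85 = 0.7176
  dos: TP=47, FP=2+17=19 → 47/66 = 0.7121
  probe: TP=67, FP=2+1=3 → 67/70 = 0.9571
Macro-precision = mean = (0.7176 + 0.7121 + 0.9571) / 3 = 0.796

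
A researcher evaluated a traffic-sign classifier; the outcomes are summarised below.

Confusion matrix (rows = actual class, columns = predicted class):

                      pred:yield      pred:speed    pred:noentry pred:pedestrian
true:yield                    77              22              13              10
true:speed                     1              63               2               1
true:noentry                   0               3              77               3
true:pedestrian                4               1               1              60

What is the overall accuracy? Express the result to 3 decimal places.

Accuracy = trace / total = (77+63+77+60=277) / 338 = 277/338 = 0.820

0.820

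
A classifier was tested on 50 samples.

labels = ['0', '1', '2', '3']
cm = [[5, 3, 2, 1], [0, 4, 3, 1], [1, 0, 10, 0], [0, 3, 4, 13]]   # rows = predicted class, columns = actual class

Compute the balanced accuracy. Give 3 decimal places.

Balanced accuracy = mean of per-class recall.
  0: recall = 5/6 = 0.8333
  1: recall = 4/10 = 0.4000
  2: recall = 10/19 = 0.5263
  3: recall = 13/15 = 0.8667
Mean = (0.8333 + 0.4000 + 0.5263 + 0.8667) / 4 = 0.657

0.657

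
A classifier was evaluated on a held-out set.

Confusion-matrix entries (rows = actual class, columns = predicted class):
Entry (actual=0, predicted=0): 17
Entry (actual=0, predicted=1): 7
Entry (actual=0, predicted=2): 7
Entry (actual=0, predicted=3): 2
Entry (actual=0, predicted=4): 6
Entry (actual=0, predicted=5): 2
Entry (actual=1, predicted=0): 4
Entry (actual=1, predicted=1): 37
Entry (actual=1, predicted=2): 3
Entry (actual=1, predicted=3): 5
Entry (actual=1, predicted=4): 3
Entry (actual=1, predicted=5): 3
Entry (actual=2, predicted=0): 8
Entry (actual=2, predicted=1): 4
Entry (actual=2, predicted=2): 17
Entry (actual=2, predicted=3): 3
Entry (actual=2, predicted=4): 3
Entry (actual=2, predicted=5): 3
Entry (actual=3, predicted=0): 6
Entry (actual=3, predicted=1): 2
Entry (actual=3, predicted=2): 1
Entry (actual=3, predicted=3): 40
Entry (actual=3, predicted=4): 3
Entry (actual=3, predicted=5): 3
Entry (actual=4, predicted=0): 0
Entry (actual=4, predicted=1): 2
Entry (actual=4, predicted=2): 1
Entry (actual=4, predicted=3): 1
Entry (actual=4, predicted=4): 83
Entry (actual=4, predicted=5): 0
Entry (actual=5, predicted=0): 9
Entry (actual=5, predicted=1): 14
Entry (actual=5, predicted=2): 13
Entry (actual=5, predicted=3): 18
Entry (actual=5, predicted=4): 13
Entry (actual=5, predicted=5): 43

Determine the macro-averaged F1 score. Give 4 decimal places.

0.5741

Per-class F1 score (2·TP/(2·TP+FP+FN)):
  0: TP=17, FP=4+8+6+0+9=27, FN=7+7+2+6+2=24 → 34/85 = 0.40000
  1: TP=37, FP=7+4+2+2+14=29, FN=4+3+5+3+3=18 → 74/121 = 0.61157
  2: TP=17, FP=7+3+1+1+13=25, FN=8+4+3+3+3=21 → 34/80 = 0.42500
  3: TP=40, FP=2+5+3+1+18=29, FN=6+2+1+3+3=15 → 80/124 = 0.64516
  4: TP=83, FP=6+3+3+3+13=28, FN=0+2+1+1+0=4 → 166/198 = 0.83838
  5: TP=43, FP=2+3+3+3+0=11, FN=9+14+13+18+13=67 → 86/164 = 0.52439
Macro-F1 score = mean = (0.40000 + 0.61157 + 0.42500 + 0.64516 + 0.83838 + 0.52439) / 6 = 0.5741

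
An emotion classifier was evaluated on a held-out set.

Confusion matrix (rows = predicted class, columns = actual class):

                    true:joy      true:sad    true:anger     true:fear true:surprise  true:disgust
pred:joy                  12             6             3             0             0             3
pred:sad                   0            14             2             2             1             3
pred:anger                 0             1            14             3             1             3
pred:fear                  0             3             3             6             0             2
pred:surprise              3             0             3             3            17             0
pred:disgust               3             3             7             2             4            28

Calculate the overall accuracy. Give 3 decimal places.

Accuracy = trace / total = (12+14+14+6+17+28=91) / 155 = 91/155 = 0.587

0.587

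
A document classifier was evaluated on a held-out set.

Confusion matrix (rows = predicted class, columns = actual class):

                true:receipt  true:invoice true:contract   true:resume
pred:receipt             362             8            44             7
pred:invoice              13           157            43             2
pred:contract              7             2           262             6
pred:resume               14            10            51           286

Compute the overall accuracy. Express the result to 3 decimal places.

0.838

Accuracy = trace / total = (362+157+262+286=1067) / 1274 = 1067/1274 = 0.838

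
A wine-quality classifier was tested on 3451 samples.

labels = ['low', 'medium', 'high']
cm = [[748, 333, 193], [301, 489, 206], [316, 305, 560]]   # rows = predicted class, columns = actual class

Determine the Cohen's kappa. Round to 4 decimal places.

0.2789

Observed agreement pₒ = trace/N = 1797/3451 = 0.52072
Expected agreement pₑ = Σ (rowᵢ·colᵢ)/N² = (1365·1274 + 1127·996 + 959·1181)/3451² = 0.33537
κ = (pₒ − pₑ)/(1 − pₑ) = (0.52072 − 0.33537)/(1 − 0.33537) = 0.2789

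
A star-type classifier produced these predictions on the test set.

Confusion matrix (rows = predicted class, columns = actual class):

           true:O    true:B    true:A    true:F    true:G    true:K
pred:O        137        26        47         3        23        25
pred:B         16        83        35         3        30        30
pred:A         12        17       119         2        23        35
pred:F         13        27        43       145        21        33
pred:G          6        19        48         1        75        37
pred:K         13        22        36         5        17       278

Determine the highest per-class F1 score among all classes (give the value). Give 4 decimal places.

0.6873

Per-class F1 score (2·TP/(2·TP+FP+FN)):
  O: TP=137, FP=26+47+3+23+25=124, FN=16+12+13+6+13=60 → 274/458 = 0.59825
  B: TP=83, FP=16+35+3+30+30=114, FN=26+17+27+19+22=111 → 166/391 = 0.42455
  A: TP=119, FP=12+17+2+23+35=89, FN=47+35+43+48+36=209 → 238/536 = 0.44403
  F: TP=145, FP=13+27+43+21+33=137, FN=3+3+2+1+5=14 → 290/441 = 0.65760
  G: TP=75, FP=6+19+48+1+37=111, FN=23+30+23+21+17=114 → 150/375 = 0.40000
  K: TP=278, FP=13+22+36+5+17=93, FN=25+30+35+33+37=160 → 556/809 = 0.68727
Highest is class 'K' with F1 score = 0.6873.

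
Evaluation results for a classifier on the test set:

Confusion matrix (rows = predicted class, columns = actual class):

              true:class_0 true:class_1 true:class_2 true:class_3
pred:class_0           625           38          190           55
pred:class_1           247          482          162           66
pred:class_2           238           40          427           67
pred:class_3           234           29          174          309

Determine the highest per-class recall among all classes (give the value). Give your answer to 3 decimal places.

Per-class recall (TP/(TP+FN)):
  class_0: TP=625, FN=247+238+234=719 → 625/1344 = 0.4650
  class_1: TP=482, FN=38+40+29=107 → 482/589 = 0.8183
  class_2: TP=427, FN=190+162+174=526 → 427/953 = 0.4481
  class_3: TP=309, FN=55+66+67=188 → 309/497 = 0.6217
Highest is class 'class_1' with recall = 0.818.

0.818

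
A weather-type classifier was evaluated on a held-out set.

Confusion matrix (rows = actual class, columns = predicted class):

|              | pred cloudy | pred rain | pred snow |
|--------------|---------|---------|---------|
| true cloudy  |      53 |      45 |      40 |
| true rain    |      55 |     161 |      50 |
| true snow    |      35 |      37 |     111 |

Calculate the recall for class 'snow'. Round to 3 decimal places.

0.607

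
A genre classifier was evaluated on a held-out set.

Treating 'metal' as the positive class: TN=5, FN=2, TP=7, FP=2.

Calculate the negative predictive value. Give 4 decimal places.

0.7143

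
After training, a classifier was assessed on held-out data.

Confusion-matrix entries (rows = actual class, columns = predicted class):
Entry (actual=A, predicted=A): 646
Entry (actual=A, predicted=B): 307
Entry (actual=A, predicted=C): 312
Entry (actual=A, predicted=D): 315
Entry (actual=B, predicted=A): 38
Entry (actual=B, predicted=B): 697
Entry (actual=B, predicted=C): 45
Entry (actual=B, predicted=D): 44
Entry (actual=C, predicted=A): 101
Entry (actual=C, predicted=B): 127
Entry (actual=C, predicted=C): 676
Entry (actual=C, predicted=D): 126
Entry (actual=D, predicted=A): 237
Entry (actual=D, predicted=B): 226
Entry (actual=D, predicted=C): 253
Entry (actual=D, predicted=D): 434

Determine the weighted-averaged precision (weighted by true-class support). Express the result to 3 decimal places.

0.547

Per-class precision (TP/(TP+FP)):
  A: TP=646, FP=38+101+237=376 → 646/1022 = 0.6321
  B: TP=697, FP=307+127+226=660 → 697/1357 = 0.5136
  C: TP=676, FP=312+45+253=610 → 676/1286 = 0.5257
  D: TP=434, FP=315+44+126=485 → 434/919 = 0.4723
Weighted-precision = Σ (supportᵢ/N)·precisionᵢ with N=4584: (1580/4584)·0.6321 + (824/4584)·0.5136 + (1030/4584)·0.5257 + (1150/4584)·0.4723 = 0.547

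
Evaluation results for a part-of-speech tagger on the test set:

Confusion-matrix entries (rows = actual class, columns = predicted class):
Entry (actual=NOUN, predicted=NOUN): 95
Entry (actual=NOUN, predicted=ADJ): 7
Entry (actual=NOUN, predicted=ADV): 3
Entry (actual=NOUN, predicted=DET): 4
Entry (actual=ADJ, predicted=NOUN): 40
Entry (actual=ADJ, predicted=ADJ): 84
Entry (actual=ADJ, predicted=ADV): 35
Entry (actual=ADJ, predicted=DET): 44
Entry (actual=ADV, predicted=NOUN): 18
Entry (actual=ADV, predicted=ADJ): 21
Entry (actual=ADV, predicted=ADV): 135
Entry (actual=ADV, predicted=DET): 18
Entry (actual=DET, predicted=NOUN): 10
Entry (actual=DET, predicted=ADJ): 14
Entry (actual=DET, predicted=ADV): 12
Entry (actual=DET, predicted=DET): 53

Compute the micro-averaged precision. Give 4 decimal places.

0.6189

Micro-averaging pools counts across classes: ΣTP=367, ΣFP=226, ΣFN=226.
Micro-precision = TP/(TP+FP) on pooled counts = 0.6189 (equals overall accuracy in single-label multiclass).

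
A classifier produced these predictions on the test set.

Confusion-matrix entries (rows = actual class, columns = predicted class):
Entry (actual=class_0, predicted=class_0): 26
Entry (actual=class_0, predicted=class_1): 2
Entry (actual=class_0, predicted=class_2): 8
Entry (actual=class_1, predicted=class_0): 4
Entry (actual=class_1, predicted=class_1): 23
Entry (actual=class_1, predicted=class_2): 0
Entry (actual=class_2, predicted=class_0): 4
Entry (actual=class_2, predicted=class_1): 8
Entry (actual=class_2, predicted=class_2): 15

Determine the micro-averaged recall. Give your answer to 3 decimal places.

Micro-averaging pools counts across classes: ΣTP=64, ΣFP=26, ΣFN=26.
Micro-recall = TP/(TP+FN) on pooled counts = 0.711 (equals overall accuracy in single-label multiclass).

0.711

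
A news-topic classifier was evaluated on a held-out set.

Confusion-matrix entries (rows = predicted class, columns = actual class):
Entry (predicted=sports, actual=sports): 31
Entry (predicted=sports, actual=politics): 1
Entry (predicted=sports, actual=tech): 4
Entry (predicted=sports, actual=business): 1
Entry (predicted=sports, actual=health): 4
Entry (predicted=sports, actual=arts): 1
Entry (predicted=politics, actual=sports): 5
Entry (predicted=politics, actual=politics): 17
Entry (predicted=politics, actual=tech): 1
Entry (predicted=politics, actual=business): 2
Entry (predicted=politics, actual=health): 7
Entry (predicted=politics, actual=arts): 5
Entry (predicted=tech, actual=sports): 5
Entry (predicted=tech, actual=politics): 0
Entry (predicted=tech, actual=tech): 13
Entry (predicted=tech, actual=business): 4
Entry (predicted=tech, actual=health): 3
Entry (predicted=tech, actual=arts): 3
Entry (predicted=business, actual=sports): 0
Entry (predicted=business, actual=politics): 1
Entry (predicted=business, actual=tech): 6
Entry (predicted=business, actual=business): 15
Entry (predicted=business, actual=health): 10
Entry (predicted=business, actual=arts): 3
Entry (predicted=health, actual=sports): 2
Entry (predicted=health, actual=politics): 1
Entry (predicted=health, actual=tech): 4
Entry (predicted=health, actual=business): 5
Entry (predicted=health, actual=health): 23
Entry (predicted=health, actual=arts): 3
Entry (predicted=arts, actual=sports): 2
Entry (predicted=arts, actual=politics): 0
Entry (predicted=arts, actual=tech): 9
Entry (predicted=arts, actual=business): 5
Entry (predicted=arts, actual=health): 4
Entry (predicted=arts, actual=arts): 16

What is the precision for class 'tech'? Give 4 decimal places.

One-vs-rest for 'tech': TP = diagonal; FP = other classes predicted 'tech'; FN = 'tech' predicted as other.
precision = TP/(TP+FP).
tech: TP=13, FP=5+0+4+3+3=15 → 13/28 = 0.46429

0.4643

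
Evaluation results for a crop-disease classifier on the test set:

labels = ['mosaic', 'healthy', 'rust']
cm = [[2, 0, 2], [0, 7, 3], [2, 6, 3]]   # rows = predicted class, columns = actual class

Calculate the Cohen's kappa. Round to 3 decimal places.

Observed agreement pₒ = trace/N = 12/25 = 0.4800
Expected agreement pₑ = Σ (rowᵢ·colᵢ)/N² = (4·4 + 13·10 + 8·11)/25² = 0.3744
κ = (pₒ − pₑ)/(1 − pₑ) = (0.4800 − 0.3744)/(1 − 0.3744) = 0.169

0.169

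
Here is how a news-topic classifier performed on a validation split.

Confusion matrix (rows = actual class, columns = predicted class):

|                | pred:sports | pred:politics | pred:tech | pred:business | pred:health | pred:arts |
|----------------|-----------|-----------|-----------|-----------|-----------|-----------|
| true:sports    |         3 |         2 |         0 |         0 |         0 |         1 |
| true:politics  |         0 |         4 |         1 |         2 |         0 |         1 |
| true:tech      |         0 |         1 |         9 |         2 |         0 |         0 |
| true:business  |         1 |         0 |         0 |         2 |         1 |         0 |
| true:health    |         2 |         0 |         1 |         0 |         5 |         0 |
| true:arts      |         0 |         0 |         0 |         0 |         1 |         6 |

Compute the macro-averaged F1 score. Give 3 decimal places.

0.614

Per-class F1 score (2·TP/(2·TP+FP+FN)):
  sports: TP=3, FP=0+0+1+2+0=3, FN=2+0+0+0+1=3 → 6/12 = 0.5000
  politics: TP=4, FP=2+1+0+0+0=3, FN=0+1+2+0+1=4 → 8/15 = 0.5333
  tech: TP=9, FP=0+1+0+1+0=2, FN=0+1+2+0+0=3 → 18/23 = 0.7826
  business: TP=2, FP=0+2+2+0+0=4, FN=1+0+0+1+0=2 → 4/10 = 0.4000
  health: TP=5, FP=0+0+0+1+1=2, FN=2+0+1+0+0=3 → 10/15 = 0.6667
  arts: TP=6, FP=1+1+0+0+0=2, FN=0+0+0+0+1=1 → 12/15 = 0.8000
Macro-F1 score = mean = (0.5000 + 0.5333 + 0.7826 + 0.4000 + 0.6667 + 0.8000) / 6 = 0.614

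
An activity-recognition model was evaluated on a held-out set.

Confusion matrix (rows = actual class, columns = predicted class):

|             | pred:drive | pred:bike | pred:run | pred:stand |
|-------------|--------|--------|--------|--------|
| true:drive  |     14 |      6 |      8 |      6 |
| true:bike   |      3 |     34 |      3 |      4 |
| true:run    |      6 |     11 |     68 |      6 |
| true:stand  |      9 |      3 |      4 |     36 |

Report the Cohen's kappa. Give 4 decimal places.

Observed agreement pₒ = trace/N = 152/221 = 0.68778
Expected agreement pₑ = Σ (rowᵢ·colᵢ)/N² = (34·32 + 44·54 + 91·83 + 52·52)/221² = 0.28093
κ = (pₒ − pₑ)/(1 − pₑ) = (0.68778 − 0.28093)/(1 − 0.28093) = 0.5658

0.5658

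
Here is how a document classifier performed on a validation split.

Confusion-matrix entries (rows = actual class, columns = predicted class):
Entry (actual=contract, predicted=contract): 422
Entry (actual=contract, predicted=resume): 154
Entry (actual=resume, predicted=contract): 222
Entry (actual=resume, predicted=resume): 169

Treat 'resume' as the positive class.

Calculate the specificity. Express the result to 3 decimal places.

0.733

Specificity = TN/(TN+FP) = 422/(422+154) = 0.733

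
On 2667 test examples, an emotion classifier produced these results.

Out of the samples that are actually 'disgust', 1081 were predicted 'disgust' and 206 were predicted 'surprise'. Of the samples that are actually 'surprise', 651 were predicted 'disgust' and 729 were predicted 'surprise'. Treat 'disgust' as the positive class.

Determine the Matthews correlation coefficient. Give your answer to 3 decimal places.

MCC = (TP·TN − FP·FN) / √((TP+FP)(TP+FN)(TN+FP)(TN+FN))
Numerator = 1081·729 − 651·206 = 653943
Denominator = √(1732·1287·1380·935) = √2876187085200 = 1695932.5120
MCC = 653943 / 1695932.5120 = 0.386

0.386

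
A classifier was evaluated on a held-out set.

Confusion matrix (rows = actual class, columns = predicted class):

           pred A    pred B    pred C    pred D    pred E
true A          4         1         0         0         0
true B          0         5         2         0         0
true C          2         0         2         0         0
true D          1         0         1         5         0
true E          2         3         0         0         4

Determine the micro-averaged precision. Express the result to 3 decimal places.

0.625

Micro-averaging pools counts across classes: ΣTP=20, ΣFP=12, ΣFN=12.
Micro-precision = TP/(TP+FP) on pooled counts = 0.625 (equals overall accuracy in single-label multiclass).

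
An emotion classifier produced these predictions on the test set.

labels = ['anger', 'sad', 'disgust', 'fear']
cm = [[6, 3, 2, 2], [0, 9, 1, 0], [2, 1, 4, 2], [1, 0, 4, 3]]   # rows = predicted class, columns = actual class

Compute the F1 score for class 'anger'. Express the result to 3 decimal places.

Take TP from the diagonal, FP from the rest of the 'anger' prediction marginal, FN from the rest of the 'anger' actual marginal.
F1 score = 2·TP/(2·TP+FP+FN).
anger: TP=6, FP=3+2+2=7, FN=0+2+1=3 → 12/22 = 0.5455

0.545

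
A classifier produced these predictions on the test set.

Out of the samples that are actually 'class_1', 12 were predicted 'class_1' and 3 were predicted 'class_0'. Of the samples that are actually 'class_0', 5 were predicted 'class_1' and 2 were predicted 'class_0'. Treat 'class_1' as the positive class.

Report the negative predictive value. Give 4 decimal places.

0.4000

NPV = TN/(TN+FN) = 2/(2+3) = 0.4000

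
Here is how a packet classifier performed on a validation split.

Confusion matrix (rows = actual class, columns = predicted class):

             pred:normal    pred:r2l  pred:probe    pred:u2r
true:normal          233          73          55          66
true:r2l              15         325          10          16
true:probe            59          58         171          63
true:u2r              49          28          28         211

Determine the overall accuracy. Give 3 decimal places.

0.644

Accuracy = trace / total = (233+325+171+211=940) / 1460 = 940/1460 = 0.644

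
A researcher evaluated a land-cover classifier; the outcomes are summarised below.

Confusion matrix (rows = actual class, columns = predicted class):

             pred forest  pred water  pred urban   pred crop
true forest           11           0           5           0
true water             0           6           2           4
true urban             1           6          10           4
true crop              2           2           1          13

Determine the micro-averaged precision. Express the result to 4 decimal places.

0.5970

Micro-averaging pools counts across classes: ΣTP=40, ΣFP=27, ΣFN=27.
Micro-precision = TP/(TP+FP) on pooled counts = 0.5970 (equals overall accuracy in single-label multiclass).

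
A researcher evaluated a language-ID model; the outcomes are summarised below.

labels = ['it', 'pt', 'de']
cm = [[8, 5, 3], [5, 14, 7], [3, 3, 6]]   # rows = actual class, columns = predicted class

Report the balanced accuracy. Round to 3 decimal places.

Balanced accuracy = mean of per-class recall.
  it: recall = 8/16 = 0.5000
  pt: recall = 14/26 = 0.5385
  de: recall = 6/12 = 0.5000
Mean = (0.5000 + 0.5385 + 0.5000) / 3 = 0.513

0.513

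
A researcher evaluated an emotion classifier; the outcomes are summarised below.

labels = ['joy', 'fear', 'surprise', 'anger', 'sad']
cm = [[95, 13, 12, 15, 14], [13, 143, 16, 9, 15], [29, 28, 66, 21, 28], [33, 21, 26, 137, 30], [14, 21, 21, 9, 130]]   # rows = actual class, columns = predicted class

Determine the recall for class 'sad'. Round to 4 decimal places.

One-vs-rest for 'sad': TP = diagonal; FP = other classes predicted 'sad'; FN = 'sad' predicted as other.
recall = TP/(TP+FN).
sad: TP=130, FN=14+21+21+9=65 → 130/195 = 0.66667

0.6667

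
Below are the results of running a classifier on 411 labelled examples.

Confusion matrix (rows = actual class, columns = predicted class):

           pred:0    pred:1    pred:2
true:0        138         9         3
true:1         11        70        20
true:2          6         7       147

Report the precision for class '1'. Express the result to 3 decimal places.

0.814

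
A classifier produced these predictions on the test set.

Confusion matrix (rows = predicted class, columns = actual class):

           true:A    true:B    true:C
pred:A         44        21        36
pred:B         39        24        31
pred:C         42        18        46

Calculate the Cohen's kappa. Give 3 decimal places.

Observed agreement pₒ = trace/N = 114/301 = 0.3787
Expected agreement pₑ = Σ (rowᵢ·colᵢ)/N² = (125·101 + 63·94 + 113·106)/301² = 0.3369
κ = (pₒ − pₑ)/(1 − pₑ) = (0.3787 − 0.3369)/(1 − 0.3369) = 0.063

0.063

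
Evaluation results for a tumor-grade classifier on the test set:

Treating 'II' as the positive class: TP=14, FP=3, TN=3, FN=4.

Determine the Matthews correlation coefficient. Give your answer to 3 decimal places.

0.265

MCC = (TP·TN − FP·FN) / √((TP+FP)(TP+FN)(TN+FP)(TN+FN))
Numerator = 14·3 − 3·4 = 30
Denominator = √(17·18·6·7) = √12852 = 113.3667
MCC = 30 / 113.3667 = 0.265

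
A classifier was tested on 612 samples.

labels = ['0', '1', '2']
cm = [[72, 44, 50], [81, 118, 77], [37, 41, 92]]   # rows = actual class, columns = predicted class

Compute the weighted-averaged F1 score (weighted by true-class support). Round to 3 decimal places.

Per-class F1 score (2·TP/(2·TP+FP+FN)):
  0: TP=72, FP=81+37=118, FN=44+50=94 → 144/356 = 0.4045
  1: TP=118, FP=44+41=85, FN=81+77=158 → 236/479 = 0.4927
  2: TP=92, FP=50+77=127, FN=37+41=78 → 184/389 = 0.4730
Weighted-F1 score = Σ (supportᵢ/N)·F1 scoreᵢ with N=612: (166/612)·0.4045 + (276/612)·0.4927 + (170/612)·0.4730 = 0.463

0.463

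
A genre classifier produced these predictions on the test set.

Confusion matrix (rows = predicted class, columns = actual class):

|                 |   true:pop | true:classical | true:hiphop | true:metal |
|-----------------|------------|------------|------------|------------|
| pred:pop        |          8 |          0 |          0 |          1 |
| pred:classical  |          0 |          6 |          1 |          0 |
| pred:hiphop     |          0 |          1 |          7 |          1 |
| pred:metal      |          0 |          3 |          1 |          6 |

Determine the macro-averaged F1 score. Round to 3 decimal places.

0.773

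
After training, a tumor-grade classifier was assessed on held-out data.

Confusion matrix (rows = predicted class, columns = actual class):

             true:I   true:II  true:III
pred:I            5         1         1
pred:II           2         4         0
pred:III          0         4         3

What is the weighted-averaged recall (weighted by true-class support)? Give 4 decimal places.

0.6000

Per-class recall (TP/(TP+FN)):
  I: TP=5, FN=2+0=2 → 5/7 = 0.71429
  II: TP=4, FN=1+4=5 → 4/9 = 0.44444
  III: TP=3, FN=1+0=1 → 3/4 = 0.75000
Weighted-recall = Σ (supportᵢ/N)·recallᵢ with N=20: (7/20)·0.71429 + (9/20)·0.44444 + (4/20)·0.75000 = 0.6000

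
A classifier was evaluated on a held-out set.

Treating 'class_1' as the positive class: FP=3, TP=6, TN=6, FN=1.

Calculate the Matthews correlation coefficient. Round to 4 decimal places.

MCC = (TP·TN − FP·FN) / √((TP+FP)(TP+FN)(TN+FP)(TN+FN))
Numerator = 6·6 − 3·1 = 33
Denominator = √(9·7·9·7) = √3969 = 63.0000
MCC = 33 / 63.0000 = 0.5238

0.5238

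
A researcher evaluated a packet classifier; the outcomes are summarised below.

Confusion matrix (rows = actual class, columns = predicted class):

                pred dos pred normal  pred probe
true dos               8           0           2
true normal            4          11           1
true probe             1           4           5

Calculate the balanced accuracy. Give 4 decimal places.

0.6625

Balanced accuracy = mean of per-class recall.
  dos: recall = 8/10 = 0.80000
  normal: recall = 11/16 = 0.68750
  probe: recall = 5/10 = 0.50000
Mean = (0.80000 + 0.68750 + 0.50000) / 3 = 0.6625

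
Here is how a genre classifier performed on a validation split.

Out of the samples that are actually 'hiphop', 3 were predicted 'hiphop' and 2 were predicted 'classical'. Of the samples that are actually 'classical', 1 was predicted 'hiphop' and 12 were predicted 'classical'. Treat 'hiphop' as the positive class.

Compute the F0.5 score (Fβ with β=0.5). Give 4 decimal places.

Fβ = (1+β²)·TP / ((1+β²)·TP + β²·FN + FP), with β²=1/4
= 1.25·3 / (1.25·3 + 0.25·2 + 1) = 0.7143

0.7143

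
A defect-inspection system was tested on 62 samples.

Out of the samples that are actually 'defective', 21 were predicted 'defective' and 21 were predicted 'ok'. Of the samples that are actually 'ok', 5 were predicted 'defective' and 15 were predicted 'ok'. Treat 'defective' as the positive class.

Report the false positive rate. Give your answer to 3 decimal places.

0.250

FPR = FP/(FP+TN) = 5/(5+15) = 0.250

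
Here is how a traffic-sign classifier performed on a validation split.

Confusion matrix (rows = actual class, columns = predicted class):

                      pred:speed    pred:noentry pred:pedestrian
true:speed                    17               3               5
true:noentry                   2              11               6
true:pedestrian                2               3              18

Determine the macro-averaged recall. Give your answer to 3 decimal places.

Per-class recall (TP/(TP+FN)):
  speed: TP=17, FN=3+5=8 → 17/25 = 0.6800
  noentry: TP=11, FN=2+6=8 → 11/19 = 0.5789
  pedestrian: TP=18, FN=2+3=5 → 18/23 = 0.7826
Macro-recall = mean = (0.6800 + 0.5789 + 0.7826) / 3 = 0.681

0.681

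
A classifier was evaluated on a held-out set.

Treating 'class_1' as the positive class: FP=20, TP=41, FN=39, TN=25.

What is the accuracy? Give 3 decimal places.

0.528

Accuracy = (TP+TN)/N = (41+25)/125 = 0.528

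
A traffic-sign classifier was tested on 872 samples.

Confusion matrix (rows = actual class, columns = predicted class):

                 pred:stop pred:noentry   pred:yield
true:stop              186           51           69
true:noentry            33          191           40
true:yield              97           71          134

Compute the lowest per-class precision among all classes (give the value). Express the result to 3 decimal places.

0.551

Per-class precision (TP/(TP+FP)):
  stop: TP=186, FP=33+97=130 → 186/316 = 0.5886
  noentry: TP=191, FP=51+71=122 → 191/313 = 0.6102
  yield: TP=134, FP=69+40=109 → 134/243 = 0.5514
Lowest is class 'yield' with precision = 0.551.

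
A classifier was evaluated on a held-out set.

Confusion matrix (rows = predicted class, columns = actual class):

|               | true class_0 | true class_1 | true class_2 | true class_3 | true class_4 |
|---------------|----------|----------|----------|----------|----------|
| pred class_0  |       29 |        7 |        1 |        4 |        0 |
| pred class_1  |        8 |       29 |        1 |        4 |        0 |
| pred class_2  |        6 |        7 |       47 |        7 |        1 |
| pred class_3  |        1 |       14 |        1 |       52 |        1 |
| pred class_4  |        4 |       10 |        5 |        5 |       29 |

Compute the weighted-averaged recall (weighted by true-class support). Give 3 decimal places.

0.681

Per-class recall (TP/(TP+FN)):
  class_0: TP=29, FN=8+6+1+4=19 → 29/48 = 0.6042
  class_1: TP=29, FN=7+7+14+10=38 → 29/67 = 0.4328
  class_2: TP=47, FN=1+1+1+5=8 → 47/55 = 0.8545
  class_3: TP=52, FN=4+4+7+5=20 → 52/72 = 0.7222
  class_4: TP=29, FN=0+0+1+1=2 → 29/31 = 0.9355
Weighted-recall = Σ (supportᵢ/N)·recallᵢ with N=273: (48/273)·0.6042 + (67/273)·0.4328 + (55/273)·0.8545 + (72/273)·0.7222 + (31/273)·0.9355 = 0.681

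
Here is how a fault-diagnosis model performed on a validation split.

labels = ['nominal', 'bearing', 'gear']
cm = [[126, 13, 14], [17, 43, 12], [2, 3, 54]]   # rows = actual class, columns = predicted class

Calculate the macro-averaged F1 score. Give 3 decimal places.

Per-class F1 score (2·TP/(2·TP+FP+FN)):
  nominal: TP=126, FP=17+2=19, FN=13+14=27 → 252/298 = 0.8456
  bearing: TP=43, FP=13+3=16, FN=17+12=29 → 86/131 = 0.6565
  gear: TP=54, FP=14+12=26, FN=2+3=5 → 108/139 = 0.7770
Macro-F1 score = mean = (0.8456 + 0.6565 + 0.7770) / 3 = 0.760

0.760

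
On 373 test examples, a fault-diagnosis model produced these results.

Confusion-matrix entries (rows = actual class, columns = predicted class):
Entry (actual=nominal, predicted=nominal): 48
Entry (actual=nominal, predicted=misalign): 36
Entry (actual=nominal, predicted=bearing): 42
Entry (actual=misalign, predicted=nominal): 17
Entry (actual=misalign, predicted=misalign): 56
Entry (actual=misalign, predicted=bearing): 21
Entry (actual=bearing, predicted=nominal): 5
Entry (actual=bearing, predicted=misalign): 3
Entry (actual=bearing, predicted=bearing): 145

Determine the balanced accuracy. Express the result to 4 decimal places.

0.6415

Balanced accuracy = mean of per-class recall.
  nominal: recall = 48/126 = 0.38095
  misalign: recall = 56/94 = 0.59574
  bearing: recall = 145/153 = 0.94771
Mean = (0.38095 + 0.59574 + 0.94771) / 3 = 0.6415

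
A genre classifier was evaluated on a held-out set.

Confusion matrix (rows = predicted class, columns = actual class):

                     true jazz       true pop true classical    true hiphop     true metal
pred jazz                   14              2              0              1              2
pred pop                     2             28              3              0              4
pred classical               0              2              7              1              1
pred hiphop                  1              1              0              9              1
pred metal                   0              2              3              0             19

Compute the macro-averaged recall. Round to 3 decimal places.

Per-class recall (TP/(TP+FN)):
  jazz: TP=14, FN=2+0+1+0=3 → 14/17 = 0.8235
  pop: TP=28, FN=2+2+1+2=7 → 28/35 = 0.8000
  classical: TP=7, FN=0+3+0+3=6 → 7/13 = 0.5385
  hiphop: TP=9, FN=1+0+1+0=2 → 9/11 = 0.8182
  metal: TP=19, FN=2+4+1+1=8 → 19/27 = 0.7037
Macro-recall = mean = (0.8235 + 0.8000 + 0.5385 + 0.8182 + 0.7037) / 5 = 0.737

0.737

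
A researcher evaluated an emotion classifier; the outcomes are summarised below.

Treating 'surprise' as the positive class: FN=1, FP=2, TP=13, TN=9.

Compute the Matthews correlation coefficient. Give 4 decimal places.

MCC = (TP·TN − FP·FN) / √((TP+FP)(TP+FN)(TN+FP)(TN+FN))
Numerator = 13·9 − 2·1 = 115
Denominator = √(15·14·11·10) = √23100 = 151.9868
MCC = 115 / 151.9868 = 0.7566

0.7566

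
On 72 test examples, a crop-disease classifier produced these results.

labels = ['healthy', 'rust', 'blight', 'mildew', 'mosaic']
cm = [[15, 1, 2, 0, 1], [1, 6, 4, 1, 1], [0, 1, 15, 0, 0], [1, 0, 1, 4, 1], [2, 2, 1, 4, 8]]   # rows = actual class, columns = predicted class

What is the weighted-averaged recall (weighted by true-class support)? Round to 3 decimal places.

0.667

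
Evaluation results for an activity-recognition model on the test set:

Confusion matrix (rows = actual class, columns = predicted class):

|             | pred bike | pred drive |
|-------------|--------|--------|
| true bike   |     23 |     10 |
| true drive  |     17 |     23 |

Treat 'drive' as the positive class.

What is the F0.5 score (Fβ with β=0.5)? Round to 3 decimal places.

0.669

Fβ = (1+β²)·TP / ((1+β²)·TP + β²·FN + FP), with β²=1/4
= 1.25·23 / (1.25·23 + 0.25·17 + 10) = 0.669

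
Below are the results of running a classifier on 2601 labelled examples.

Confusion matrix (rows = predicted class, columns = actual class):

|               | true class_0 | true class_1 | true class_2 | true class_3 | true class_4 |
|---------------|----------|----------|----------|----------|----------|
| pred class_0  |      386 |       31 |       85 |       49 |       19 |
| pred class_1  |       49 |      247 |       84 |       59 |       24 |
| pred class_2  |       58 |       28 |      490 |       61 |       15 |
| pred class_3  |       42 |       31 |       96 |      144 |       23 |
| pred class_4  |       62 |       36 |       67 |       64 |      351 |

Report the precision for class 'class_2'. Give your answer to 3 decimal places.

precision = TP/(TP+FP).
class_2: TP=490, FP=58+28+61+15=162 → 490/652 = 0.7515

0.752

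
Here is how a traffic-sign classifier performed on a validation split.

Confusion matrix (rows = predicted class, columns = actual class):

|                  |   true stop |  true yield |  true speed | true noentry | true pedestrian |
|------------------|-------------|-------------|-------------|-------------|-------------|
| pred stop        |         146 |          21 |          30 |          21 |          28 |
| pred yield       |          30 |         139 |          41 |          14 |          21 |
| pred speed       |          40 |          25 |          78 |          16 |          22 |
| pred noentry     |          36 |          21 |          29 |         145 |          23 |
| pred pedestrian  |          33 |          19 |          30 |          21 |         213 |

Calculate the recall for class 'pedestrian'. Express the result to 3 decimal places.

0.694

Treat 'pedestrian' as positive and all other classes as negative.
recall = TP/(TP+FN).
pedestrian: TP=213, FN=28+21+22+23=94 → 213/307 = 0.6938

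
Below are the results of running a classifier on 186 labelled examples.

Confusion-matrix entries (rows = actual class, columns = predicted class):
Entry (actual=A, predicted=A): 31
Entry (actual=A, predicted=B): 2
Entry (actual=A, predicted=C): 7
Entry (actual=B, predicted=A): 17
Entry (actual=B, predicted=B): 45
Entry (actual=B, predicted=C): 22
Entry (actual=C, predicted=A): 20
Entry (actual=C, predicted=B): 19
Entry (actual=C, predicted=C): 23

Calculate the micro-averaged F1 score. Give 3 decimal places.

0.532

Micro-averaging pools counts across classes: ΣTP=99, ΣFP=87, ΣFN=87.
Micro-F1 score = 2·TP/(2·TP+FP+FN) on pooled counts = 0.532 (equals overall accuracy in single-label multiclass).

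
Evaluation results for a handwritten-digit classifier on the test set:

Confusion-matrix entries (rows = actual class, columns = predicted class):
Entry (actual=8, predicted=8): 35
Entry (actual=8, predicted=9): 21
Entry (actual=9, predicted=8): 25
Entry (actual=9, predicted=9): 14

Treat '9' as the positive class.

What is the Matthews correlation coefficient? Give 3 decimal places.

-0.016

MCC = (TP·TN − FP·FN) / √((TP+FP)(TP+FN)(TN+FP)(TN+FN))
Numerator = 14·35 − 21·25 = -35
Denominator = √(35·39·56·60) = √4586400 = 2141.5882
MCC = -35 / 2141.5882 = -0.016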